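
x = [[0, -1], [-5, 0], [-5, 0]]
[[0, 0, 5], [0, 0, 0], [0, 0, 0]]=x@[[0, 0, 0], [0, 0, -5]]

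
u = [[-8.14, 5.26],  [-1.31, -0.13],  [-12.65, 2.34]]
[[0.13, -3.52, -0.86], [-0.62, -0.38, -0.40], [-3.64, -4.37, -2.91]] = u @ [[0.41,0.31,0.28], [0.66,-0.19,0.27]]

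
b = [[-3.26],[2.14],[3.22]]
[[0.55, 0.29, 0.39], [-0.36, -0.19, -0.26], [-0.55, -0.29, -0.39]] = b@[[-0.17, -0.09, -0.12]]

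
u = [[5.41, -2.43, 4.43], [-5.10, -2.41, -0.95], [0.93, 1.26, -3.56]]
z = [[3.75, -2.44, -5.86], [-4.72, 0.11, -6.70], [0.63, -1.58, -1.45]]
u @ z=[[34.55,-20.47,-21.85], [-8.35,13.68,47.41], [-4.7,3.49,-8.73]]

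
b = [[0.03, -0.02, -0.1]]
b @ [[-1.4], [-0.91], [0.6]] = [[-0.08]]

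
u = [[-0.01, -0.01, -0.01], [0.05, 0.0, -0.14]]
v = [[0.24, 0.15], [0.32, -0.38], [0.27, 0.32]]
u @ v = [[-0.01, -0.0], [-0.03, -0.04]]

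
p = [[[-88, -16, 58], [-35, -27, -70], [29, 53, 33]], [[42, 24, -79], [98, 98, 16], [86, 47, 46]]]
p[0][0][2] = 58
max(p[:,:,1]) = 98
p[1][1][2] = 16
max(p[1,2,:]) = 86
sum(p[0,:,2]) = 21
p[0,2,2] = 33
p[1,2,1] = 47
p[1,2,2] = 46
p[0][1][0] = -35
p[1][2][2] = 46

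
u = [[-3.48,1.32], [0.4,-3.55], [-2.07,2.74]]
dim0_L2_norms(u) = [4.07, 4.67]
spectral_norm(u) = 5.58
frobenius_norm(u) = 6.20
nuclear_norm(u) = 8.27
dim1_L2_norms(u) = [3.72, 3.57, 3.43]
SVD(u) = [[-0.57, -0.71], [0.54, -0.71], [-0.61, 0.03]] @ diag([5.58441627831468, 2.687395547829538]) @ [[0.62, -0.78], [0.78, 0.62]]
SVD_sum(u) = [[-2.00, 2.50],[1.89, -2.36],[-2.14, 2.68]] + [[-1.48,-1.18], [-1.49,-1.19], [0.07,0.06]]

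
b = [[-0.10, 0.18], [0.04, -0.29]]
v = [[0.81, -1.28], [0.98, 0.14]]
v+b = [[0.71, -1.10], [1.02, -0.15]]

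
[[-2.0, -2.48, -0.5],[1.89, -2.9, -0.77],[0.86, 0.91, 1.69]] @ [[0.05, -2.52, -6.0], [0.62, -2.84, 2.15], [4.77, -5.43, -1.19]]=[[-4.02, 14.80, 7.26], [-5.38, 7.65, -16.66], [8.67, -13.93, -5.21]]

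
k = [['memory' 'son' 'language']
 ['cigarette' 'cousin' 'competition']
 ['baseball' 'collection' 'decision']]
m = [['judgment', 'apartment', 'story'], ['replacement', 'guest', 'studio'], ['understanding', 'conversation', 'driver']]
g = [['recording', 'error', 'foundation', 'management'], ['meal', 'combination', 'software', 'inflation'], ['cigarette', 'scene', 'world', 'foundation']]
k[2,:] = ['baseball', 'collection', 'decision']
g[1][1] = 'combination'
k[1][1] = 'cousin'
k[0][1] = 'son'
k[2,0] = 'baseball'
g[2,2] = 'world'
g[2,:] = ['cigarette', 'scene', 'world', 'foundation']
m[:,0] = ['judgment', 'replacement', 'understanding']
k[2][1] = 'collection'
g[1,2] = 'software'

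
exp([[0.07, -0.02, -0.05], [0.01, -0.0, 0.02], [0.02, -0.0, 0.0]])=[[1.07, -0.02, -0.05],  [0.01, 1.00, 0.02],  [0.02, -0.00, 1.0]]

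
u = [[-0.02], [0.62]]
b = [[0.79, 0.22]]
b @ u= [[0.12]]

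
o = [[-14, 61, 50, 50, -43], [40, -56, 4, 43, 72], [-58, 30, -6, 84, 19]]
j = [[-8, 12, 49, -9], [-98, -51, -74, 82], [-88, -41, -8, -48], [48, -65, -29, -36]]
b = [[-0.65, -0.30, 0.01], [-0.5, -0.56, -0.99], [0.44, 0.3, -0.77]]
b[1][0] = -0.5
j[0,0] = -8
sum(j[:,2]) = -62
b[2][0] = 0.441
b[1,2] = -0.992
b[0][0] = -0.654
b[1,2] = -0.992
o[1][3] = 43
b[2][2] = -0.77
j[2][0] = -88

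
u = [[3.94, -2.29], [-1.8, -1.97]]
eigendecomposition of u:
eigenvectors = [[0.96,0.33], [-0.27,0.94]]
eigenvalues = [4.57, -2.6]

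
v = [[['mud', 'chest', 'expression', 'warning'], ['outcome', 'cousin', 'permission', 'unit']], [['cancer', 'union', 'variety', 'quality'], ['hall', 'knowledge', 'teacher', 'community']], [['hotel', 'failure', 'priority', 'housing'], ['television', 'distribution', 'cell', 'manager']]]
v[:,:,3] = [['warning', 'unit'], ['quality', 'community'], ['housing', 'manager']]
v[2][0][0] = 'hotel'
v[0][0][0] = 'mud'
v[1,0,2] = 'variety'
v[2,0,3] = 'housing'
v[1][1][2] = 'teacher'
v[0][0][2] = 'expression'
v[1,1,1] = 'knowledge'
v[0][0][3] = 'warning'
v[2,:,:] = [['hotel', 'failure', 'priority', 'housing'], ['television', 'distribution', 'cell', 'manager']]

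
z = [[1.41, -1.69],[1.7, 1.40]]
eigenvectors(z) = [[0.71j, -0.71j], [(0.71+0j), (0.71-0j)]]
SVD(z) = [[-0.67, -0.74], [-0.74, 0.67]] @ diag([2.2086727574914495, 2.1945306218677185]) @ [[-1.00, 0.05], [0.05, 1.00]]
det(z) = 4.85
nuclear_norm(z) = 4.40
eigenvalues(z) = [(1.4+1.69j), (1.4-1.69j)]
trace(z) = 2.81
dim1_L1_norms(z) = [3.1, 3.1]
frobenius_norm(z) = 3.11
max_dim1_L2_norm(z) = 2.2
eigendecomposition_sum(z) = [[0.70+0.85j,-0.84+0.70j], [(0.85-0.7j),(0.7+0.85j)]] + [[(0.7-0.85j), -0.84-0.70j],[(0.85+0.7j), (0.7-0.85j)]]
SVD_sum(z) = [[1.49,  -0.07], [1.63,  -0.08]] + [[-0.08,-1.62], [0.07,1.48]]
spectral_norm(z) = 2.21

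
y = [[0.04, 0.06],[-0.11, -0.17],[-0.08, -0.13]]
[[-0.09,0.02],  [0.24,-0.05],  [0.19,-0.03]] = y @ [[0.08, 0.85], [-1.48, -0.26]]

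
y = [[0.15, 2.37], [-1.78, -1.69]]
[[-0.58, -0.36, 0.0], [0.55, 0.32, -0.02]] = y @ [[-0.08, -0.04, 0.01],[-0.24, -0.15, 0.0]]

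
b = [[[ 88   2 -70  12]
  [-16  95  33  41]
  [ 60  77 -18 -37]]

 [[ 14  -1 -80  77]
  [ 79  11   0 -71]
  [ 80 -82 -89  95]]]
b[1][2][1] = -82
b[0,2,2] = -18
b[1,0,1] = -1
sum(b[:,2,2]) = -107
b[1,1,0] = 79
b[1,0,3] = 77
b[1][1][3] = -71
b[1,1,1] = 11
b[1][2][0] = 80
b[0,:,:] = [[88, 2, -70, 12], [-16, 95, 33, 41], [60, 77, -18, -37]]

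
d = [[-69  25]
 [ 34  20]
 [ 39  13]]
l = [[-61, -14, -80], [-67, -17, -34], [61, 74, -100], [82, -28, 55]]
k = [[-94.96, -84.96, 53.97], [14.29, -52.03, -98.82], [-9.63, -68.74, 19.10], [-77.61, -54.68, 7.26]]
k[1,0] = 14.29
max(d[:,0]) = 39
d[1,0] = 34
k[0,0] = -94.96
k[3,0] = -77.61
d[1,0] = 34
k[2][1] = -68.74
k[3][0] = -77.61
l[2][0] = 61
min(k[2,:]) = -68.74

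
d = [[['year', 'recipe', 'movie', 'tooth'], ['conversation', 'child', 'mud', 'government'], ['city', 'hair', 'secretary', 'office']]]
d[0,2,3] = 'office'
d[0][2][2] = 'secretary'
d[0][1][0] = 'conversation'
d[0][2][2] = 'secretary'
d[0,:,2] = ['movie', 'mud', 'secretary']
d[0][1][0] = 'conversation'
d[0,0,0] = 'year'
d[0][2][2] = 'secretary'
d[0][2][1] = 'hair'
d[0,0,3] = 'tooth'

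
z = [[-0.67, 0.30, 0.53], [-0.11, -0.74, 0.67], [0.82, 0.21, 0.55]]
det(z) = 0.86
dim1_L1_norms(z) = [1.5, 1.52, 1.58]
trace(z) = -0.86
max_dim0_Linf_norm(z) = 0.82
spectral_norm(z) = 1.07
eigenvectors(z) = [[0.35+0.00j, 0.04-0.52j, 0.04+0.52j], [0.33+0.00j, (0.79+0j), 0.79-0.00j], [0.88+0.00j, -0.19+0.25j, -0.19-0.25j]]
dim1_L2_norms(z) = [0.91, 1.0, 1.01]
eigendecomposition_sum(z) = [[(0.15+0j),  0.06+0.00j,  (0.3+0j)], [(0.14+0j),  0.06+0.00j,  (0.28+0j)], [(0.37+0j),  (0.16+0j),  0.75+0.00j]] + [[(-0.41+0.05j), 0.12+0.27j, (0.12-0.12j)],  [(-0.12-0.61j), -0.40+0.22j, 0.20+0.16j],  [(0.23+0.11j), 0.03-0.18j, (-0.1+0.02j)]] + [[(-0.41-0.05j), 0.12-0.27j, 0.12+0.12j], [(-0.12+0.61j), (-0.4-0.22j), (0.2-0.16j)], [(0.23-0.11j), 0.03+0.18j, (-0.1-0.02j)]]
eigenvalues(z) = [(0.95+0j), (-0.91+0.29j), (-0.91-0.29j)]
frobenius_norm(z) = 1.69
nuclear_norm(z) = 2.89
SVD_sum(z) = [[-0.47, -0.25, 0.42],[-0.53, -0.29, 0.47],[0.21, 0.12, -0.19]] + [[-0.14, 0.05, -0.13], [0.38, -0.13, 0.36], [0.64, -0.21, 0.59]] + [[-0.06, 0.51, 0.24], [0.04, -0.32, -0.16], [-0.03, 0.31, 0.15]]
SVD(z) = [[0.63,0.19,-0.75],[0.72,-0.51,0.48],[-0.29,-0.84,-0.46]] @ diag([1.068709250303181, 1.0659919147995662, 0.754269034163785]) @ [[-0.69, -0.37, 0.61],[-0.71, 0.24, -0.66],[0.1, -0.9, -0.43]]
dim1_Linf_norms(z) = [0.67, 0.74, 0.82]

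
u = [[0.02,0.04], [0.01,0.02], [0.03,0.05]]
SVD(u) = [[-0.58,-0.68], [-0.29,-0.34], [-0.76,0.65]] @ diag([0.07675619333979862, 0.0029132085375843868]) @ [[-0.49, -0.87], [0.87, -0.49]]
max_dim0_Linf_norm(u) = 0.05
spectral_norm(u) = 0.08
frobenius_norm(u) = 0.08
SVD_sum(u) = [[0.02, 0.04], [0.01, 0.02], [0.03, 0.05]] + [[-0.0,0.00], [-0.0,0.0], [0.0,-0.0]]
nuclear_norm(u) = 0.08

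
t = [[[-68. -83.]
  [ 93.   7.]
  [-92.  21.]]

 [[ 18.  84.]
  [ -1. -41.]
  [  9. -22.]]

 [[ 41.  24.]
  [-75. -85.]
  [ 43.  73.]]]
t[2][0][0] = 41.0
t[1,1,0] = -1.0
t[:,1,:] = [[93.0, 7.0], [-1.0, -41.0], [-75.0, -85.0]]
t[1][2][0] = 9.0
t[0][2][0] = -92.0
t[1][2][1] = -22.0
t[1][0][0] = 18.0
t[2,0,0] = 41.0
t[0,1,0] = 93.0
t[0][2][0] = -92.0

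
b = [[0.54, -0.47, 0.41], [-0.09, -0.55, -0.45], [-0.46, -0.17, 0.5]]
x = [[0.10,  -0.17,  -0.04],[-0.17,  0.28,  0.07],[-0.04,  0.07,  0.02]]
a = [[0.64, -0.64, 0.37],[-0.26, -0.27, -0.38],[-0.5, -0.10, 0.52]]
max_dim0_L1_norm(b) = 1.36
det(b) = -0.41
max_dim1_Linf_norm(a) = 0.64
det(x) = -0.00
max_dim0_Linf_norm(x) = 0.28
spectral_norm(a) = 0.99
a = b + x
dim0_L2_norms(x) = [0.2, 0.33, 0.08]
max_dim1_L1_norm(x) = 0.52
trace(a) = 0.89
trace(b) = 0.49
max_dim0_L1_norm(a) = 1.4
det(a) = -0.36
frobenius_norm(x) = 0.40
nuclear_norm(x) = 0.41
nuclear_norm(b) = 2.23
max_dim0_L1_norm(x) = 0.52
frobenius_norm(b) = 1.30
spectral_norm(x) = 0.40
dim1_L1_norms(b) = [1.42, 1.09, 1.13]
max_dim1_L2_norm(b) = 0.82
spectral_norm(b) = 0.83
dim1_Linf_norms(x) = [0.17, 0.28, 0.07]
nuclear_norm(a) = 2.22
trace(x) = 0.40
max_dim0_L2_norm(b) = 0.79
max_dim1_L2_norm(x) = 0.33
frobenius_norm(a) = 1.33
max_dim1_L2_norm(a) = 0.98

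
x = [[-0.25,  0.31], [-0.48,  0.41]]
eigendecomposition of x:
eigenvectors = [[-0.54+0.32j, -0.54-0.32j],[-0.78+0.00j, -0.78-0.00j]]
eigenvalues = [(0.08+0.2j), (0.08-0.2j)]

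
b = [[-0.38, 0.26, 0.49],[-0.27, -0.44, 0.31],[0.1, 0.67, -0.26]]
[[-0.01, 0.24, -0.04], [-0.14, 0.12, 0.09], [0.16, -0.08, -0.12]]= b @ [[0.20, 0.02, -0.08], [0.22, 0.06, -0.19], [0.02, 0.48, -0.04]]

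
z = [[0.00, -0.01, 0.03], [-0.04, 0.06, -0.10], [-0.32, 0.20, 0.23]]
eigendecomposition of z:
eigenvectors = [[(-0.62+0j), (-0.08+0.11j), (-0.08-0.11j)], [-0.75+0.00j, 0.23-0.46j, 0.23+0.46j], [(-0.21+0j), -0.85+0.00j, -0.85-0.00j]]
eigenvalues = [(-0+0j), (0.15+0.15j), (0.15-0.15j)]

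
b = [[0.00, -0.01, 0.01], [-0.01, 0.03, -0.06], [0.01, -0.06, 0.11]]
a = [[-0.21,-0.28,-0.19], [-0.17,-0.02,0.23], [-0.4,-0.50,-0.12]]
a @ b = [[0.00, 0.01, -0.01], [0.00, -0.01, 0.02], [0.00, -0.0, 0.01]]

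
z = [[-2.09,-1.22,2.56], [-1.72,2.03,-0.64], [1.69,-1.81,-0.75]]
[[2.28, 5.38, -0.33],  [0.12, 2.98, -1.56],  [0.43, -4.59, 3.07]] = z@ [[-1.13, -1.39, -0.52], [-1.07, 0.7, -1.63], [-0.54, 1.30, -1.33]]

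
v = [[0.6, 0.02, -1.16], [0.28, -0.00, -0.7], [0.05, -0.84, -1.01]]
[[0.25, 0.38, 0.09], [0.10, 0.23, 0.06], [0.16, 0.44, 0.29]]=v @[[0.66,  0.04,  -0.08], [-0.29,  -0.15,  -0.21], [0.12,  -0.31,  -0.12]]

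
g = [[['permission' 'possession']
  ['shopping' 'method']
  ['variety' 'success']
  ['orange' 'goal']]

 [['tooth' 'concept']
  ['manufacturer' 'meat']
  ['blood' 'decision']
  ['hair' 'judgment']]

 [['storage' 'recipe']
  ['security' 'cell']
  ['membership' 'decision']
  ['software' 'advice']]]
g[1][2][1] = 'decision'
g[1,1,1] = 'meat'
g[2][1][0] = 'security'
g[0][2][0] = 'variety'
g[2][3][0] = 'software'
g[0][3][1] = 'goal'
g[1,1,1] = 'meat'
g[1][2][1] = 'decision'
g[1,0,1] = 'concept'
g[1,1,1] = 'meat'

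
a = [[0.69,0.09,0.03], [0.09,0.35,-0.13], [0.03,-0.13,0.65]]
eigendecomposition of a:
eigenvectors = [[-0.23, 0.95, 0.22], [0.91, 0.28, -0.29], [0.34, -0.13, 0.93]]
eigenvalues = [0.28, 0.71, 0.7]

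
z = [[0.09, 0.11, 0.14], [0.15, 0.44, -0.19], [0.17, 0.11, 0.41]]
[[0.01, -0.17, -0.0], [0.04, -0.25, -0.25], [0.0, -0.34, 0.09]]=z @ [[0.55, -0.72, -0.51], [-0.18, -0.49, -0.19], [-0.17, -0.4, 0.47]]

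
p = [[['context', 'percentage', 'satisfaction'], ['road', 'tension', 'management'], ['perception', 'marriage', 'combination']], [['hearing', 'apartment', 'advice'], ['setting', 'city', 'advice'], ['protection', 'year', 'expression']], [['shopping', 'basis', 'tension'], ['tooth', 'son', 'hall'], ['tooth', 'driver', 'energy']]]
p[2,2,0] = 'tooth'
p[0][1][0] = 'road'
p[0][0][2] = 'satisfaction'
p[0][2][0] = 'perception'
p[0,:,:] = [['context', 'percentage', 'satisfaction'], ['road', 'tension', 'management'], ['perception', 'marriage', 'combination']]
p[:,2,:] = [['perception', 'marriage', 'combination'], ['protection', 'year', 'expression'], ['tooth', 'driver', 'energy']]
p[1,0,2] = 'advice'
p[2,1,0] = 'tooth'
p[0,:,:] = [['context', 'percentage', 'satisfaction'], ['road', 'tension', 'management'], ['perception', 'marriage', 'combination']]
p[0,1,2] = 'management'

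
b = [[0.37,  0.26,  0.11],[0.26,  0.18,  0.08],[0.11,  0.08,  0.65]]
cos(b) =[[0.9, -0.07, -0.06], [-0.07, 0.95, -0.04], [-0.06, -0.04, 0.79]]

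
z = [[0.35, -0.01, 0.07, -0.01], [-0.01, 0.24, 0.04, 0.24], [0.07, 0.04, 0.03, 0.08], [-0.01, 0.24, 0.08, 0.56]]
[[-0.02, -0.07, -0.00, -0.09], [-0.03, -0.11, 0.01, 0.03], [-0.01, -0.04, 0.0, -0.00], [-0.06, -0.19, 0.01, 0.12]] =z@ [[-0.05, -0.18, -0.01, -0.3], [-0.05, -0.19, -0.00, -0.17], [-0.06, -0.18, 0.02, 0.22], [-0.08, -0.24, 0.02, 0.25]]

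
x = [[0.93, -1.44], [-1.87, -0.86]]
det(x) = -3.493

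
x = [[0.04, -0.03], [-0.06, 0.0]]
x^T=[[0.04, -0.06], [-0.03, 0.0]]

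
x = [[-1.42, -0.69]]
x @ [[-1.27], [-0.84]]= [[2.38]]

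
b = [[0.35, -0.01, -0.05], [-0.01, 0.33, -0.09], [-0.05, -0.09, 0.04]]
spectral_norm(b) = 0.36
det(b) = 0.00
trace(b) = 0.72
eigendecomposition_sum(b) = [[0.0,0.0,0.0], [0.00,0.0,0.0], [0.00,0.00,0.01]] + [[0.22, 0.16, -0.08], [0.16, 0.12, -0.06], [-0.08, -0.06, 0.03]] + [[0.13, -0.17, 0.03], [-0.17, 0.21, -0.03], [0.03, -0.03, 0.01]]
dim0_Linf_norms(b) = [0.35, 0.33, 0.09]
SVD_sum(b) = [[0.22, 0.16, -0.08],[0.16, 0.12, -0.06],[-0.08, -0.06, 0.03]] + [[0.13, -0.17, 0.03], [-0.17, 0.21, -0.03], [0.03, -0.03, 0.01]] + [[0.00, 0.0, 0.0],  [0.00, 0.0, 0.0],  [0.00, 0.0, 0.01]]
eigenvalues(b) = [0.01, 0.36, 0.35]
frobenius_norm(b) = 0.50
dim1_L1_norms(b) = [0.41, 0.43, 0.18]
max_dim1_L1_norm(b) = 0.43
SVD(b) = [[-0.77, 0.62, 0.15], [-0.57, -0.78, 0.27], [0.28, 0.13, 0.95]] @ diag([0.36074900661356, 0.35243972658005207, 0.006811266806387966]) @ [[-0.77, -0.57, 0.28],[0.62, -0.78, 0.13],[0.15, 0.27, 0.95]]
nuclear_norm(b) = 0.72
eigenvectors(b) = [[0.15, 0.77, 0.62], [0.27, 0.57, -0.78], [0.95, -0.28, 0.13]]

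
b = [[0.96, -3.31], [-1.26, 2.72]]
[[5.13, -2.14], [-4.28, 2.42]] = b @ [[0.14, -1.4], [-1.51, 0.24]]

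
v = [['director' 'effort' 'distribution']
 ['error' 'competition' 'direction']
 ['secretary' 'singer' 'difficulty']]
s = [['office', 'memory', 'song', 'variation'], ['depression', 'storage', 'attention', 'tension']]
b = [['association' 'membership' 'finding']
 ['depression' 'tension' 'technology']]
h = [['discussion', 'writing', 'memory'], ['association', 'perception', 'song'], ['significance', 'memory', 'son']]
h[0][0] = 'discussion'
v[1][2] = 'direction'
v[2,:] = ['secretary', 'singer', 'difficulty']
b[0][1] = 'membership'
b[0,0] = 'association'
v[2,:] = ['secretary', 'singer', 'difficulty']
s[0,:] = ['office', 'memory', 'song', 'variation']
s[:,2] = ['song', 'attention']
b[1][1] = 'tension'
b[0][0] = 'association'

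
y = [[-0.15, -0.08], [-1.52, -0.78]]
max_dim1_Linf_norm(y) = 1.52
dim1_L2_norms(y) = [0.17, 1.71]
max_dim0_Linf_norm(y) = 1.52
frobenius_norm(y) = 1.72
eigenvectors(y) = [[0.46, 0.1],  [-0.89, 0.99]]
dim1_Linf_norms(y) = [0.15, 1.52]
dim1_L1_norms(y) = [0.23, 2.3]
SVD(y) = [[-0.10, -1.00],[-1.00, 0.1]] @ diag([1.716884626730749, 0.002679271471350405]) @ [[0.89,0.46], [-0.46,0.89]]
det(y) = -0.00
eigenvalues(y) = [0.0, -0.93]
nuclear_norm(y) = 1.72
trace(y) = -0.93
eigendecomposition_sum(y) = [[0.0,-0.00],[-0.01,0.0]] + [[-0.15, -0.08], [-1.51, -0.78]]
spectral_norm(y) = 1.72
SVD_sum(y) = [[-0.15, -0.08], [-1.52, -0.78]] + [[0.00, -0.0], [-0.0, 0.00]]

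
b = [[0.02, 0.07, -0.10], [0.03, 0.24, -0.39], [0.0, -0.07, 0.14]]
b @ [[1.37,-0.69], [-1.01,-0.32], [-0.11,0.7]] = [[-0.03, -0.11],[-0.16, -0.37],[0.06, 0.12]]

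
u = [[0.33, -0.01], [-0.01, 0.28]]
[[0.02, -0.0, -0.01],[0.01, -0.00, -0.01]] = u @ [[0.06, -0.01, -0.02], [0.03, -0.01, -0.02]]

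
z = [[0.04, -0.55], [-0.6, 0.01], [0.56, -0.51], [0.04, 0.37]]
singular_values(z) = [0.99, 0.62]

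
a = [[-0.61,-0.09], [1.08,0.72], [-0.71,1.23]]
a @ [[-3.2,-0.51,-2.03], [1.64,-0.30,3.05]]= [[1.80, 0.34, 0.96], [-2.28, -0.77, 0.0], [4.29, -0.01, 5.19]]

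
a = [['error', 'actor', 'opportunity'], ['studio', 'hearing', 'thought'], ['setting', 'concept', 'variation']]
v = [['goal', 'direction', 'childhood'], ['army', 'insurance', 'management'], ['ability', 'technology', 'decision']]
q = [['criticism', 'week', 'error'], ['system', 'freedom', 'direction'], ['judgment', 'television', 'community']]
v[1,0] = 'army'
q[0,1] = 'week'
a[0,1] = 'actor'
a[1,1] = 'hearing'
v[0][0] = 'goal'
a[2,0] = 'setting'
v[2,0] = 'ability'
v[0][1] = 'direction'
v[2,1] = 'technology'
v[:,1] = ['direction', 'insurance', 'technology']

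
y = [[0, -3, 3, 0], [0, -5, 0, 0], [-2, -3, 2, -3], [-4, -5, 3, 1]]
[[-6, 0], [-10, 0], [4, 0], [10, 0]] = y @ [[-5, 0], [2, 0], [0, 0], [0, 0]]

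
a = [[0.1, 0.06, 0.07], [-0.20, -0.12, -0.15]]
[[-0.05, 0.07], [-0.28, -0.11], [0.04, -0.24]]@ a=[[-0.02, -0.01, -0.01], [-0.01, -0.00, -0.0], [0.05, 0.03, 0.04]]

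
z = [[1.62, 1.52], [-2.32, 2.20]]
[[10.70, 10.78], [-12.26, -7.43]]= z @ [[5.95, 4.94], [0.7, 1.83]]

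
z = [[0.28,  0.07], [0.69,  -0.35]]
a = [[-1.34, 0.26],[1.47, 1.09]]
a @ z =[[-0.2, -0.18], [1.16, -0.28]]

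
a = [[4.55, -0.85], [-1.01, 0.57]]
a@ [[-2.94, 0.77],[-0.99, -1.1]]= [[-12.54, 4.44], [2.41, -1.4]]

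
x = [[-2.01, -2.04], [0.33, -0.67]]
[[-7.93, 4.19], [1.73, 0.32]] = x@[[4.38, -1.07],[-0.43, -1.00]]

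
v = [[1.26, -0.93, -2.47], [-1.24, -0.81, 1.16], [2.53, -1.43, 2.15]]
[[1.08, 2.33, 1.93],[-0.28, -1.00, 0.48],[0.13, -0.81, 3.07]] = v @[[0.14,0.22,0.47], [-0.25,-0.19,-1.36], [-0.27,-0.76,-0.03]]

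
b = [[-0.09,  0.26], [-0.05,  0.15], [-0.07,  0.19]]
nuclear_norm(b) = 0.38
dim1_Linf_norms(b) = [0.26, 0.15, 0.19]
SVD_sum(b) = [[-0.09, 0.26],[-0.05, 0.15],[-0.07, 0.19]] + [[0.0, 0.00], [0.0, 0.0], [-0.00, -0.0]]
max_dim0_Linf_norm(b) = 0.26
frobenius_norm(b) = 0.38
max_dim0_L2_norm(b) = 0.36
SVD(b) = [[-0.73, -0.24], [-0.42, -0.58], [-0.54, 0.78]] @ diag([0.3764075414381091, 0.004166863150890684]) @ [[0.33, -0.94], [-0.94, -0.33]]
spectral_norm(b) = 0.38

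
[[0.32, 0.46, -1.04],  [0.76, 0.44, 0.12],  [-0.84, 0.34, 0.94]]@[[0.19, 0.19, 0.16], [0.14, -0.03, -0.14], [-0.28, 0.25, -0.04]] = [[0.42,-0.21,0.03], [0.17,0.16,0.06], [-0.38,0.07,-0.22]]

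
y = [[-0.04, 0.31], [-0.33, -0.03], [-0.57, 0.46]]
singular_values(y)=[0.8, 0.32]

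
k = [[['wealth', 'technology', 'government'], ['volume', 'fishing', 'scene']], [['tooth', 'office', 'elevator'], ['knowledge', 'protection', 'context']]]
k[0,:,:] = [['wealth', 'technology', 'government'], ['volume', 'fishing', 'scene']]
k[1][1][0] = 'knowledge'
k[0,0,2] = 'government'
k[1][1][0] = 'knowledge'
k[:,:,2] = [['government', 'scene'], ['elevator', 'context']]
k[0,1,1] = 'fishing'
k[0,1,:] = ['volume', 'fishing', 'scene']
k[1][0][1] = 'office'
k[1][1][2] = 'context'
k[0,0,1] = 'technology'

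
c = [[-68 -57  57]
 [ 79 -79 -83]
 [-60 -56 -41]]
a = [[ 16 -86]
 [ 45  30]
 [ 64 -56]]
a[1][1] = 30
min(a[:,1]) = -86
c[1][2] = -83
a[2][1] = -56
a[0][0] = 16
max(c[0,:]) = 57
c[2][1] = -56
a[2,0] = 64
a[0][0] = 16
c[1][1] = -79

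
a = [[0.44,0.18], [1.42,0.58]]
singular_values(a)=[1.61, 0.0]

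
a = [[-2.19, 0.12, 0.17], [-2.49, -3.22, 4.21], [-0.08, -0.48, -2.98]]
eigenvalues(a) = [(-2.22+0j), (-3.09+1.51j), (-3.09-1.51j)]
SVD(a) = [[-0.16, 0.57, -0.81], [-0.93, 0.19, 0.32], [0.34, 0.80, 0.49]] @ diag([6.260400971831648, 2.5006616656927343, 1.6742971377937041]) @ [[0.42,0.45,-0.79], [-0.71,-0.37,-0.59], [0.56,-0.81,-0.16]]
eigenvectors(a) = [[-0.74+0.00j,-0.01-0.07j,(-0.01+0.07j)], [(0.6+0j),0.95+0.00j,0.95-0.00j], [-0.30+0.00j,0.02+0.30j,(0.02-0.3j)]]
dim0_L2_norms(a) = [3.32, 3.26, 5.16]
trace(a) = -8.39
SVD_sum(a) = [[-0.42, -0.45, 0.79], [-2.45, -2.61, 4.58], [0.88, 0.94, -1.66]] + [[-1.01, -0.53, -0.84], [-0.34, -0.18, -0.29], [-1.43, -0.75, -1.19]] + [[-0.76,1.1,0.22], [0.3,-0.43,-0.09], [0.46,-0.67,-0.13]]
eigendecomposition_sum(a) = [[(-2.03+0j),-0.01+0.00j,-0.49+0.00j],[(1.63-0j),0.01-0.00j,(0.39-0j)],[-0.81+0.00j,(-0+0j),(-0.2+0j)]] + [[-0.08+0.17j,0.06+0.12j,0.33-0.19j], [-2.06-1.33j,(-1.61+0.62j),1.91+4.58j], [0.37-0.68j,(-0.24-0.49j),-1.39+0.72j]] + [[(-0.08-0.17j), 0.06-0.12j, 0.33+0.19j], [-2.06+1.33j, (-1.61-0.62j), (1.91-4.58j)], [(0.37+0.68j), -0.24+0.49j, -1.39-0.72j]]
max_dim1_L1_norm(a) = 9.92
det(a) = -26.21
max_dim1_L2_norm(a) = 5.86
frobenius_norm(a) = 6.95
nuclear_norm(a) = 10.44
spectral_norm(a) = 6.26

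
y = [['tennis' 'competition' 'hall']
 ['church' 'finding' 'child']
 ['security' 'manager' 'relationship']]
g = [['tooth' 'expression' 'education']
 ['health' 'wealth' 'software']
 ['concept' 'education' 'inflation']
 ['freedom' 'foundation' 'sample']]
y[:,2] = ['hall', 'child', 'relationship']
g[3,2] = 'sample'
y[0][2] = 'hall'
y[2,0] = 'security'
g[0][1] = 'expression'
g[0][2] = 'education'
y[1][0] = 'church'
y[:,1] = ['competition', 'finding', 'manager']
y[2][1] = 'manager'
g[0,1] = 'expression'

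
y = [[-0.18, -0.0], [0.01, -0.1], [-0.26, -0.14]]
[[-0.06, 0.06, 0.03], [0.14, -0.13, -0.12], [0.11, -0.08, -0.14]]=y @ [[0.31, -0.35, -0.14], [-1.35, 1.22, 1.23]]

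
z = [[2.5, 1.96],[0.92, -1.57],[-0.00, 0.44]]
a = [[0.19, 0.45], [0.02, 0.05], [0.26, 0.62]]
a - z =[[-2.31, -1.51], [-0.90, 1.62], [0.26, 0.18]]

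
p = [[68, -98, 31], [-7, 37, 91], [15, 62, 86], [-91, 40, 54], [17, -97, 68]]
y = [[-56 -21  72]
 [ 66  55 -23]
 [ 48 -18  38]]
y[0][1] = -21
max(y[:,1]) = 55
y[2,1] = -18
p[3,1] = 40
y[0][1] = -21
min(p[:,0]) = -91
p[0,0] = 68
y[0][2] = 72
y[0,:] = [-56, -21, 72]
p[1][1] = 37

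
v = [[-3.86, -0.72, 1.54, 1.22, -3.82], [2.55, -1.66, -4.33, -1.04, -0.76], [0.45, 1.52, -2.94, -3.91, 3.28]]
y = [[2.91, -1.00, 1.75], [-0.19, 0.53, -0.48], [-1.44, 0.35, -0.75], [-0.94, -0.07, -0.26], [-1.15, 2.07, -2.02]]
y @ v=[[-13.0,2.22,3.67,-2.25,-4.62], [1.87,-1.47,-1.18,1.09,-1.25], [6.11,-0.68,-1.53,0.81,2.77], [3.33,0.40,-0.38,-0.06,2.79], [8.81,-5.68,-4.80,4.34,-3.81]]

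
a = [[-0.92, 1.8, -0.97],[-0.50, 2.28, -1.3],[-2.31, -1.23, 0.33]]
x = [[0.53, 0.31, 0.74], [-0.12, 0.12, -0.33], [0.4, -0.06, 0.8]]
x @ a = [[-2.35,0.75,-0.67], [0.81,0.46,-0.15], [-2.19,-0.4,-0.05]]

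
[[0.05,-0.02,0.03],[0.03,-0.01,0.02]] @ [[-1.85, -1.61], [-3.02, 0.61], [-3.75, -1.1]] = [[-0.14,-0.13], [-0.10,-0.08]]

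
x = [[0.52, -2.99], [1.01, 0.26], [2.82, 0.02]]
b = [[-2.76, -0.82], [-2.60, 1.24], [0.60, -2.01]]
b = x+[[-3.28, 2.17], [-3.61, 0.98], [-2.22, -2.03]]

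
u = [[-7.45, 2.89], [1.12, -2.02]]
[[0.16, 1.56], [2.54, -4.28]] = u @[[-0.65, 0.78],[-1.62, 2.55]]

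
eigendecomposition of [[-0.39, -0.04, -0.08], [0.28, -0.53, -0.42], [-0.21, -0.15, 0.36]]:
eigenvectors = [[(0.07+0j), 0.48+0.08j, (0.48-0.08j)],[(0.41+0j), (0.84+0j), (0.84-0j)],[(-0.91+0j), 0.26+0.02j, 0.26-0.02j]]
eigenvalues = [(0.44+0j), (-0.5+0.01j), (-0.5-0.01j)]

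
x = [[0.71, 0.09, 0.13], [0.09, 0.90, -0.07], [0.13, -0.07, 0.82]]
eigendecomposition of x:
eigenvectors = [[-0.78, 0.61, -0.15], [0.34, 0.2, -0.92], [0.53, 0.77, 0.36]]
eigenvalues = [0.58, 0.9, 0.94]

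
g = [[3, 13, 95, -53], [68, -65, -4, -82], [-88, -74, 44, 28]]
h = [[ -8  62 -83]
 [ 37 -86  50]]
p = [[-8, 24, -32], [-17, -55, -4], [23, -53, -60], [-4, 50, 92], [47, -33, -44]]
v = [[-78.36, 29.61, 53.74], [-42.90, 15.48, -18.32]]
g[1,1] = -65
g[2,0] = -88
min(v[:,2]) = -18.32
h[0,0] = -8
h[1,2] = 50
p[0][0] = -8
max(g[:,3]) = 28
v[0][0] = -78.36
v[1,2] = -18.32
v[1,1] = 15.48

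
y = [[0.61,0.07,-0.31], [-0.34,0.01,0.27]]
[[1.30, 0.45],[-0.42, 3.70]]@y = [[0.64, 0.1, -0.28], [-1.51, 0.01, 1.13]]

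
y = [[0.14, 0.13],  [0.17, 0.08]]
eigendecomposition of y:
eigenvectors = [[0.73, -0.58], [0.68, 0.81]]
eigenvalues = [0.26, -0.04]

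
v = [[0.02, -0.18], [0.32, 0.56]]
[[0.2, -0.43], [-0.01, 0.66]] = v @ [[1.61, -1.77], [-0.94, 2.19]]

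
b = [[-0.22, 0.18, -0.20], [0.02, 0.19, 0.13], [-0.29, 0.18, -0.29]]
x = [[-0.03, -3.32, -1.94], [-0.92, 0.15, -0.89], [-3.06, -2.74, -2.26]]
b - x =[[-0.19, 3.5, 1.74],[0.94, 0.04, 1.02],[2.77, 2.92, 1.97]]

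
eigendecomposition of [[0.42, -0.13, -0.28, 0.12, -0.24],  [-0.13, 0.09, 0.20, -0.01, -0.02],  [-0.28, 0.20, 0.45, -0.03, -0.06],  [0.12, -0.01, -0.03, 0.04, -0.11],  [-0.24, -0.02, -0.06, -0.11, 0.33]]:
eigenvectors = [[-0.68, 0.23, -0.26, 0.55, -0.33], [0.27, 0.24, -0.53, -0.40, -0.66], [0.60, 0.55, 0.14, 0.56, -0.01], [-0.17, 0.2, 0.8, -0.22, -0.5], [0.28, -0.74, 0.07, 0.41, -0.45]]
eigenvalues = [0.84, 0.49, -0.01, 0.0, 0.01]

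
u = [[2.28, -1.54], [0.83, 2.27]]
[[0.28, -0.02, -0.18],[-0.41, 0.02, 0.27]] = u @ [[-0.0, 0.00, 0.00], [-0.18, 0.01, 0.12]]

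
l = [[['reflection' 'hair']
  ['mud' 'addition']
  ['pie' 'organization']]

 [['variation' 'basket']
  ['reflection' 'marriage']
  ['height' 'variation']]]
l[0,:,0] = ['reflection', 'mud', 'pie']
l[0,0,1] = 'hair'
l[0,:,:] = [['reflection', 'hair'], ['mud', 'addition'], ['pie', 'organization']]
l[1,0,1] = 'basket'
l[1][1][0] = 'reflection'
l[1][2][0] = 'height'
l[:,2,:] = [['pie', 'organization'], ['height', 'variation']]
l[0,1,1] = 'addition'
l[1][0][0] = 'variation'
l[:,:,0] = [['reflection', 'mud', 'pie'], ['variation', 'reflection', 'height']]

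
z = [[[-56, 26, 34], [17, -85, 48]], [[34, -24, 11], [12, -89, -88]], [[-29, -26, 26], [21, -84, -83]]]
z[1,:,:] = [[34, -24, 11], [12, -89, -88]]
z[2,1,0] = 21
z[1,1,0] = 12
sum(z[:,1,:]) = -331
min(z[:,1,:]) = -89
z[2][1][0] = 21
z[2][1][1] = -84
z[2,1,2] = -83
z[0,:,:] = [[-56, 26, 34], [17, -85, 48]]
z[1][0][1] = -24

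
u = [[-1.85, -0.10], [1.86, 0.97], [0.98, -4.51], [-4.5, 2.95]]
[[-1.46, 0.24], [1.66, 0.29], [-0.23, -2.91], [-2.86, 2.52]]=u @ [[0.78, -0.16], [0.22, 0.61]]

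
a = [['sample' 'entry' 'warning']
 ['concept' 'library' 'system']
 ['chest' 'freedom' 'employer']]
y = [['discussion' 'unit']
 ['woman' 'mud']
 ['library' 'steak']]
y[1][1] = 'mud'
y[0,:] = ['discussion', 'unit']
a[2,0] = 'chest'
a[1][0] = 'concept'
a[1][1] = 'library'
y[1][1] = 'mud'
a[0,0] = 'sample'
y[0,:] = ['discussion', 'unit']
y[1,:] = ['woman', 'mud']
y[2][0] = 'library'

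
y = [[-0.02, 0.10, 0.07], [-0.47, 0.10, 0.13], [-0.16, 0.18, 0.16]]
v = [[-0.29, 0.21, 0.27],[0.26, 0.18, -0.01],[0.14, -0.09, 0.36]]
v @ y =[[-0.14, 0.04, 0.05], [-0.09, 0.04, 0.04], [-0.02, 0.07, 0.06]]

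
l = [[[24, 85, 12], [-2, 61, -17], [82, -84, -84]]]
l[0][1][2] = -17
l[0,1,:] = [-2, 61, -17]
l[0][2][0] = 82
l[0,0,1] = 85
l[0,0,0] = 24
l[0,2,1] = -84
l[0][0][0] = 24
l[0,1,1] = 61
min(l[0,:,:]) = -84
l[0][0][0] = 24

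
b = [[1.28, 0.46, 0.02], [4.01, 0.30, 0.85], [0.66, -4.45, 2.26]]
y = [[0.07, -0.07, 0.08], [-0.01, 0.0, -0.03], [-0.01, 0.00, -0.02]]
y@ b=[[-0.14, -0.34, 0.12], [-0.03, 0.13, -0.07], [-0.03, 0.08, -0.05]]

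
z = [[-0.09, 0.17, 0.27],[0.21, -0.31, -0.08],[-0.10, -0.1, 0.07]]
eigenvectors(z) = [[(-0.49+0j), (-0.71+0j), (-0.71-0j)], [0.87+0.00j, -0.26+0.24j, (-0.26-0.24j)], [(0.08+0j), -0.21-0.57j, (-0.21+0.57j)]]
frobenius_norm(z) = 0.53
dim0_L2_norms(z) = [0.25, 0.37, 0.29]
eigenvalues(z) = [(-0.43+0j), (0.05+0.16j), (0.05-0.16j)]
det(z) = -0.01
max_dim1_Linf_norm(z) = 0.31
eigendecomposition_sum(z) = [[-0.09+0.00j, (0.19-0j), 0.08-0.00j], [0.16-0.00j, (-0.33+0j), -0.14+0.00j], [0.01-0.00j, -0.03+0.00j, (-0.01+0j)]] + [[0.00+0.07j, -0.01+0.04j, 0.10-0.02j], [(0.02+0.03j), (0.01+0.02j), (0.03-0.04j)], [(-0.06+0.02j), -0.04+0.01j, (0.04+0.07j)]] + [[0.00-0.07j, (-0.01-0.04j), 0.10+0.02j], [0.02-0.03j, (0.01-0.02j), (0.03+0.04j)], [(-0.06-0.02j), (-0.04-0.01j), (0.04-0.07j)]]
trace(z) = -0.33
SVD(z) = [[-0.64, -0.63, -0.45], [0.77, -0.53, -0.35], [-0.02, -0.57, 0.82]] @ diag([0.47254851411215376, 0.20254826679353186, 0.13066025191056319]) @ [[0.47, -0.73, -0.5], [0.01, 0.57, -0.82], [-0.88, -0.38, -0.27]]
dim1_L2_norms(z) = [0.33, 0.38, 0.16]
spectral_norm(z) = 0.47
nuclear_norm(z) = 0.81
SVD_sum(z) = [[-0.14, 0.22, 0.15], [0.17, -0.27, -0.18], [-0.00, 0.01, 0.00]] + [[-0.00, -0.07, 0.1], [-0.0, -0.06, 0.09], [-0.00, -0.07, 0.1]] + [[0.05, 0.02, 0.02],[0.04, 0.02, 0.01],[-0.09, -0.04, -0.03]]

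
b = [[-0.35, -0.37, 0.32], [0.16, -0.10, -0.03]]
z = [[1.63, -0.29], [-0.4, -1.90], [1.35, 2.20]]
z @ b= [[-0.62, -0.57, 0.53], [-0.16, 0.34, -0.07], [-0.12, -0.72, 0.37]]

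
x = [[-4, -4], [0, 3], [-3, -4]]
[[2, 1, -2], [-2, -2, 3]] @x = [[-2, 3], [-1, -10]]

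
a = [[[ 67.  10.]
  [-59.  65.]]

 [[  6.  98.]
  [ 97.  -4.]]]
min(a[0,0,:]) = 10.0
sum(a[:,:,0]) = 111.0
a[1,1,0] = 97.0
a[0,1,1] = 65.0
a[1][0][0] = 6.0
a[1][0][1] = 98.0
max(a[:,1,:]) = 97.0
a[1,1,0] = 97.0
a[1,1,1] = -4.0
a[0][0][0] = 67.0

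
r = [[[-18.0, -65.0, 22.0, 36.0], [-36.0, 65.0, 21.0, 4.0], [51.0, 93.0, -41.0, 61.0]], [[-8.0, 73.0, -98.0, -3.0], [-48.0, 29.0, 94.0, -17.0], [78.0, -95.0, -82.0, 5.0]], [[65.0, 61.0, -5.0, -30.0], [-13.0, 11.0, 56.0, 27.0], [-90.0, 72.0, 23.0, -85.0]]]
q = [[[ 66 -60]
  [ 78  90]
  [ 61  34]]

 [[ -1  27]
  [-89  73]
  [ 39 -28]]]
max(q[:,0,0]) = 66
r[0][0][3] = 36.0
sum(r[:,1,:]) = 193.0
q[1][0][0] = -1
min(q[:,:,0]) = -89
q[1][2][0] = 39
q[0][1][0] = 78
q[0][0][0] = 66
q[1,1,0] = -89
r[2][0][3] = -30.0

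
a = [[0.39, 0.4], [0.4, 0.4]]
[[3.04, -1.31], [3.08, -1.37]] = a@[[4.35, -6.40], [3.36, 2.97]]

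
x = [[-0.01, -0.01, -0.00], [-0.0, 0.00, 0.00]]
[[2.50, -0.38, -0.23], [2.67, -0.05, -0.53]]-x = [[2.51, -0.37, -0.23], [2.67, -0.05, -0.53]]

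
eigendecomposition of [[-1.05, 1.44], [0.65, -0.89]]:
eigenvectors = [[-0.85,-0.81],[0.53,-0.59]]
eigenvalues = [-1.94, 0.0]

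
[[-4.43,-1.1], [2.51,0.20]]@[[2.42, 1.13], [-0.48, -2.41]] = [[-10.19, -2.35], [5.98, 2.35]]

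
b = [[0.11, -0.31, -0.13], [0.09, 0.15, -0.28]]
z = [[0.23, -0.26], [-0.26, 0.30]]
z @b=[[0.0, -0.11, 0.04], [-0.00, 0.13, -0.05]]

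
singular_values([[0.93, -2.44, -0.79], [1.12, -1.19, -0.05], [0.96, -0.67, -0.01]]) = [3.28, 0.86, 0.09]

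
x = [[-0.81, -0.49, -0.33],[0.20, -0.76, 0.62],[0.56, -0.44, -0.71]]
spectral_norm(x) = 1.01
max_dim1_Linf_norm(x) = 0.81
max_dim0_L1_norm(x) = 1.69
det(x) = -1.01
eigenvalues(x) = [(-0.64+0.77j), (-0.64-0.77j), (-1+0j)]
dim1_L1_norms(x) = [1.63, 1.58, 1.71]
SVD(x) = [[-0.11, -0.83, 0.54], [0.40, -0.54, -0.74], [0.91, 0.13, 0.39]] @ diag([1.007214132724776, 1.004708467844762, 0.9972364742028387]) @ [[0.67, -0.65, -0.36], [0.64, 0.75, -0.15], [-0.37, 0.13, -0.92]]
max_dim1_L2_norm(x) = 1.01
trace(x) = -2.28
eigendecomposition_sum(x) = [[-0.17+0.20j, -0.05-0.30j, -0.32-0.06j], [0.30-0.01j, -0.21+0.26j, (0.18+0.32j)], [(0.13+0.3j), (-0.35-0.12j), (-0.26+0.31j)]] + [[-0.17-0.20j,-0.05+0.30j,(-0.32+0.06j)], [(0.3+0.01j),(-0.21-0.26j),(0.18-0.32j)], [0.13-0.30j,-0.35+0.12j,-0.26-0.31j]] + [[-0.47+0.00j, -0.40+0.00j, (0.31+0j)], [(-0.4+0j), -0.33+0.00j, 0.26+0.00j], [0.31-0.00j, 0.26-0.00j, (-0.2-0j)]]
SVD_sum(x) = [[-0.08, 0.07, 0.04], [0.27, -0.26, -0.14], [0.62, -0.59, -0.33]] + [[-0.53, -0.63, 0.13], [-0.35, -0.41, 0.08], [0.09, 0.10, -0.02]] + [[-0.2, 0.07, -0.50],[0.27, -0.09, 0.68],[-0.14, 0.05, -0.36]]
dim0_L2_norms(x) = [1.0, 1.01, 1.0]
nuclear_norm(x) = 3.01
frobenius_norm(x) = 1.74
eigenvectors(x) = [[0.24+0.45j, (0.24-0.45j), (-0.69+0j)], [0.20-0.54j, 0.20+0.54j, (-0.57+0j)], [0.64+0.00j, 0.64-0.00j, (0.45+0j)]]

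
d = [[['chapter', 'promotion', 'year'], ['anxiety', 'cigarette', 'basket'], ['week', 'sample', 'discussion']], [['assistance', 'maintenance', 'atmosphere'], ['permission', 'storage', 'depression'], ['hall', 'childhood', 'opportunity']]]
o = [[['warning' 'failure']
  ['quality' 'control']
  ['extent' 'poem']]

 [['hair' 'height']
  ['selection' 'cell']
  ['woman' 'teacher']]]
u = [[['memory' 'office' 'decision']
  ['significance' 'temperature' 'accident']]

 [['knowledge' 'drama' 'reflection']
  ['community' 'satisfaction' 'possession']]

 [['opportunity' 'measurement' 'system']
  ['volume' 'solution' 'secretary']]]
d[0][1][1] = 'cigarette'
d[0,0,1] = 'promotion'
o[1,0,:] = ['hair', 'height']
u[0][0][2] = 'decision'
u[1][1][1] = 'satisfaction'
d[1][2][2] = 'opportunity'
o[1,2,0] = 'woman'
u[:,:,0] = [['memory', 'significance'], ['knowledge', 'community'], ['opportunity', 'volume']]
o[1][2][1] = 'teacher'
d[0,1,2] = 'basket'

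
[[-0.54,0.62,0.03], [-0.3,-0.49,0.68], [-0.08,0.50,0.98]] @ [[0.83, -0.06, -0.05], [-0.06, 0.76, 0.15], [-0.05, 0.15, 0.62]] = [[-0.49, 0.51, 0.14], [-0.25, -0.25, 0.36], [-0.15, 0.53, 0.69]]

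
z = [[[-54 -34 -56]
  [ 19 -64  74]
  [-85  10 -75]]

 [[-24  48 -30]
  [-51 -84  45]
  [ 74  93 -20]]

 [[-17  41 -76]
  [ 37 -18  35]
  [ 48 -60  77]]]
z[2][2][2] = 77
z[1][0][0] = -24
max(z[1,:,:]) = 93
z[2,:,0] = [-17, 37, 48]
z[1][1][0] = -51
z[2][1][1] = -18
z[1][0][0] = -24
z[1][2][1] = 93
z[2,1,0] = 37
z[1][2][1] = 93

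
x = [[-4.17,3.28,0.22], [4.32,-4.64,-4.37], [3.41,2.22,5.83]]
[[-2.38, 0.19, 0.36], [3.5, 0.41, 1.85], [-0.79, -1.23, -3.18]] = x@[[0.25, -0.1, -0.03], [-0.4, -0.06, 0.11], [-0.13, -0.13, -0.57]]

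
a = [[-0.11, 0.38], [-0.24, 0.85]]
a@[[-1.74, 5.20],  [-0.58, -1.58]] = [[-0.03, -1.17],[-0.08, -2.59]]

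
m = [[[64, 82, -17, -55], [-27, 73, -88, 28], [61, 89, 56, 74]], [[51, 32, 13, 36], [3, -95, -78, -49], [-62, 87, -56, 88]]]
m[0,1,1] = 73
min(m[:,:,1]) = -95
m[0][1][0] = -27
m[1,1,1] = -95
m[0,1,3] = 28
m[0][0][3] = -55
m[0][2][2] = 56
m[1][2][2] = -56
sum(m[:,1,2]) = -166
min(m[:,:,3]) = -55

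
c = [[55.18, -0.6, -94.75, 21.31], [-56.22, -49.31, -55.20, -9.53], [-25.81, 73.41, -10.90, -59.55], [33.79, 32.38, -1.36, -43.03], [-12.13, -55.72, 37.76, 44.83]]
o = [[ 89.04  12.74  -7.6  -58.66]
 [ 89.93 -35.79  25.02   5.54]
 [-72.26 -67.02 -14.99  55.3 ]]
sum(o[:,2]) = 2.4300000000000015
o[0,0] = 89.04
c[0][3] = 21.31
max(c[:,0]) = 55.18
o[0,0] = 89.04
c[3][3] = -43.03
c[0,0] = 55.18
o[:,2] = [-7.6, 25.02, -14.99]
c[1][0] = -56.22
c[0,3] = 21.31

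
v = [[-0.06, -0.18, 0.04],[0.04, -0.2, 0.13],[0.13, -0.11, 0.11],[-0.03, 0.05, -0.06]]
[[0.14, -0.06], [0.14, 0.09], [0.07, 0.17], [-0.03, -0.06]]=v @ [[-0.08, 0.89], [-0.72, 0.21], [0.02, 0.74]]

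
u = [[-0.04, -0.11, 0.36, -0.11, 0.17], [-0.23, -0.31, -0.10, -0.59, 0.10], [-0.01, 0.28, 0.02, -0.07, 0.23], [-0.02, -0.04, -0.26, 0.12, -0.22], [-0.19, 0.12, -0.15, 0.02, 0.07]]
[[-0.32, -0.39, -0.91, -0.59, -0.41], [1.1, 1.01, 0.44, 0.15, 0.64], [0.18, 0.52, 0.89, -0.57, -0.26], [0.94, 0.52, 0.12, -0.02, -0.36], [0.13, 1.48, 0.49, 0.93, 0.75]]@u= [[0.2,-0.12,0.12,0.25,-0.20], [-0.41,-0.24,0.17,-0.72,0.40], [-0.07,0.06,0.22,-0.46,0.39], [-0.09,-0.27,0.35,-0.43,0.22], [-0.51,-0.28,-0.45,-0.8,0.13]]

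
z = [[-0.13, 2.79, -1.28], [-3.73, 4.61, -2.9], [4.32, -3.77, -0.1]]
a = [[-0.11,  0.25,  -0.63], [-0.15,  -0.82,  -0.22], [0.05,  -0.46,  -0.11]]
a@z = [[-3.64, 3.22, -0.52],[2.13, -3.37, 2.59],[1.23, -1.57, 1.28]]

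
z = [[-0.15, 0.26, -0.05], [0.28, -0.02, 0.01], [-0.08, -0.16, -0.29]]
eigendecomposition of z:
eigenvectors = [[0.59+0.00j, (0.41-0.37j), (0.41+0.37j)],[0.73+0.00j, -0.38+0.30j, (-0.38-0.3j)],[(-0.34+0j), -0.68+0.00j, -0.68-0.00j]]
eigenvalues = [(0.2+0j), (-0.33+0.03j), (-0.33-0.03j)]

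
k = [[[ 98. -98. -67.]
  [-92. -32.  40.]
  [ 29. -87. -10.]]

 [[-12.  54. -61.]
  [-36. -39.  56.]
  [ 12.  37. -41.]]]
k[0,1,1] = -32.0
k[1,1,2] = 56.0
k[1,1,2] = 56.0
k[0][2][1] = -87.0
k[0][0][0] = 98.0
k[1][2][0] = 12.0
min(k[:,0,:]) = -98.0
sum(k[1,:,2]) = -46.0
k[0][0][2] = -67.0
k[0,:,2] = [-67.0, 40.0, -10.0]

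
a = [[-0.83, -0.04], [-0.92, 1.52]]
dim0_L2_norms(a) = [1.24, 1.52]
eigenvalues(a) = [-0.85, 1.54]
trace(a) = 0.69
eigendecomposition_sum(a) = [[-0.84,-0.01], [-0.33,-0.01]] + [[0.01, -0.03],[-0.59, 1.53]]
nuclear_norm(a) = 2.54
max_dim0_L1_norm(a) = 1.75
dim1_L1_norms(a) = [0.87, 2.44]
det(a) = -1.30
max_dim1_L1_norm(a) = 2.44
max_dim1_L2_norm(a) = 1.78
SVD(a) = [[-0.26, -0.97],[-0.97, 0.26]] @ diag([1.8283903829579493, 0.7101328097665133]) @ [[0.6, -0.80], [0.80, 0.6]]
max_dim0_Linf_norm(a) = 1.52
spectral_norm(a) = 1.83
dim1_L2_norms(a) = [0.83, 1.78]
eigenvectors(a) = [[-0.93, 0.02], [-0.36, -1.00]]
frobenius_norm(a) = 1.96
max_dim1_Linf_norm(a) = 1.52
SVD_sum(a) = [[-0.28, 0.37],[-1.07, 1.41]] + [[-0.55, -0.41], [0.15, 0.11]]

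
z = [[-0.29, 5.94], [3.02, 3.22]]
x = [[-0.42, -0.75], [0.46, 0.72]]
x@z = [[-2.14,-4.91], [2.04,5.05]]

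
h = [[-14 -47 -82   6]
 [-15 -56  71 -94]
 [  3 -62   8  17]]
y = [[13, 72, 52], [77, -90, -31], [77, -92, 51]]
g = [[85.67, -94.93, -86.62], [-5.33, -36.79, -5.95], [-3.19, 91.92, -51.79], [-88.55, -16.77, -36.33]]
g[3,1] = -16.77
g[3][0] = -88.55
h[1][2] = 71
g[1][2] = -5.95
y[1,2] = -31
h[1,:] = [-15, -56, 71, -94]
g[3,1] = -16.77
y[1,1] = -90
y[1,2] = -31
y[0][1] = 72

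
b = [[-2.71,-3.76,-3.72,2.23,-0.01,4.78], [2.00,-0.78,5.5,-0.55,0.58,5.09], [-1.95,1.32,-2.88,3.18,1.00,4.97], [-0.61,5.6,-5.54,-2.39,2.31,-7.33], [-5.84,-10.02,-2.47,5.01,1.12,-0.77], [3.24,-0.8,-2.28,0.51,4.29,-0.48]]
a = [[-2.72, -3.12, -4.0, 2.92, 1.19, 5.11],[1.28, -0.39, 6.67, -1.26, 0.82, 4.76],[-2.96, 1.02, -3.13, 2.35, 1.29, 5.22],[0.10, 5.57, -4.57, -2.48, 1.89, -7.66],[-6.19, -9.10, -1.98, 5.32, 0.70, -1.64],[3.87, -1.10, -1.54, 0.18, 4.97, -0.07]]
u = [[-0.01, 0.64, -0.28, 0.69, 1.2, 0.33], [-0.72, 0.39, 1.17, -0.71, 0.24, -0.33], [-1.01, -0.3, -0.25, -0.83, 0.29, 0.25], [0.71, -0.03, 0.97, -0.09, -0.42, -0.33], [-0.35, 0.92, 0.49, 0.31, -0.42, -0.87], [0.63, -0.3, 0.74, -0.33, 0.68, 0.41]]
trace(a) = -8.09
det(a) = -25703.73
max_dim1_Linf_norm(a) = 9.1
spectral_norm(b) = 15.59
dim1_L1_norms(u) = [3.15, 3.56, 2.93, 2.55, 3.36, 3.09]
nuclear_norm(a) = 46.58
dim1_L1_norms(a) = [19.06, 15.18, 15.97, 22.27, 24.93, 11.73]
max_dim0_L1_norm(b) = 23.42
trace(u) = 0.03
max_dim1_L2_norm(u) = 1.65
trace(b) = -8.12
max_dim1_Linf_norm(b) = 10.02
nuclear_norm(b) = 45.73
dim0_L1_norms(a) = [17.12, 20.3, 21.89, 14.51, 10.86, 24.46]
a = b + u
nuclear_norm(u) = 7.24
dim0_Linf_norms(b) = [5.84, 10.02, 5.54, 5.01, 4.29, 7.33]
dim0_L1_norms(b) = [16.35, 22.28, 22.39, 13.87, 9.31, 23.42]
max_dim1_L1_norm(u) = 3.56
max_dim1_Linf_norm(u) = 1.2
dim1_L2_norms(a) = [8.32, 8.44, 7.35, 10.97, 12.51, 6.58]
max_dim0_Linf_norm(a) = 9.1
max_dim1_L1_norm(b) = 25.23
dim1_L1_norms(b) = [17.21, 14.5, 15.3, 23.78, 25.23, 11.6]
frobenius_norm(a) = 22.68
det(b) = -32917.74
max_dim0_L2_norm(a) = 11.72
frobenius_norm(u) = 3.60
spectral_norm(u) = 2.09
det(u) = -0.00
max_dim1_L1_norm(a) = 24.93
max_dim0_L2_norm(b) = 12.2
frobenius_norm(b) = 22.45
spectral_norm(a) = 15.35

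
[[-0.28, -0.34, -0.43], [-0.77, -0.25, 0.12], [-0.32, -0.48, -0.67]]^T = [[-0.28, -0.77, -0.32],[-0.34, -0.25, -0.48],[-0.43, 0.12, -0.67]]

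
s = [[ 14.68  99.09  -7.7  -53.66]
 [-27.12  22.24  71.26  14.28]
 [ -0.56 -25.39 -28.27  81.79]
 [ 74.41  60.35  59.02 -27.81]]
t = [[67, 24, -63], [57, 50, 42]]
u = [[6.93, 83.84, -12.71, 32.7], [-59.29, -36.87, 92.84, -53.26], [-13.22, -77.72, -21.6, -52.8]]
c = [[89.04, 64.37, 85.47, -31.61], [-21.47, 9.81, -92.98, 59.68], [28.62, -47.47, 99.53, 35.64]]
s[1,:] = [-27.12, 22.24, 71.26, 14.28]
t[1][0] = 57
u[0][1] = 83.84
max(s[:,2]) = 71.26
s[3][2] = 59.02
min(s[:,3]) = -53.66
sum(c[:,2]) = 92.02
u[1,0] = -59.29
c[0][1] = 64.37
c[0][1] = 64.37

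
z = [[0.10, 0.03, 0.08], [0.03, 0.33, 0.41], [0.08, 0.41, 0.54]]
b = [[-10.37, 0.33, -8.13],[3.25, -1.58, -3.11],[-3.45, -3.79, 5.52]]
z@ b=[[-1.22,  -0.32,  -0.46],[-0.65,  -2.07,  0.99],[-1.36,  -2.67,  1.06]]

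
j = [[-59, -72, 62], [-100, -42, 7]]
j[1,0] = -100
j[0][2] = 62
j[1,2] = 7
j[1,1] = -42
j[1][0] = -100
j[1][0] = -100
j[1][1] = -42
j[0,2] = 62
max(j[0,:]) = 62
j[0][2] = 62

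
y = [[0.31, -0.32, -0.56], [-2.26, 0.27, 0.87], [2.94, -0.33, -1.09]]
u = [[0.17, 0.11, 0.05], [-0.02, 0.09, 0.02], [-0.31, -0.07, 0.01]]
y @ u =[[0.23, 0.04, 0.00],  [-0.66, -0.29, -0.1],  [0.84, 0.37, 0.13]]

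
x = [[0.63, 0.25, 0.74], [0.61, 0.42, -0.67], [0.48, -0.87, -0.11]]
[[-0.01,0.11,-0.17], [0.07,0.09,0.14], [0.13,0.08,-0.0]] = x @ [[0.1, 0.16, -0.02], [-0.08, -0.01, 0.02], [-0.07, 0.01, -0.22]]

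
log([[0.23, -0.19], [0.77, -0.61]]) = [[(-6.3+3.14j), (1.69+0j)], [-6.86-0.00j, (1.18+3.14j)]]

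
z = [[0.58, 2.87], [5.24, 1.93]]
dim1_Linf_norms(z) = [2.87, 5.24]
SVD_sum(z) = [[1.64, 0.88], [4.88, 2.6]] + [[-1.06, 1.99], [0.36, -0.67]]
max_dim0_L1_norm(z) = 5.82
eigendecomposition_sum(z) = [[-1.57,0.98], [1.78,-1.11]] + [[2.15,1.89], [3.46,3.04]]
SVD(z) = [[-0.32, -0.95], [-0.95, 0.32]] @ diag([5.836847164579517, 2.3847463549275156]) @ [[-0.88, -0.47], [0.47, -0.88]]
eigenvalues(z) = [-2.68, 5.19]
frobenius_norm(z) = 6.31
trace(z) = 2.51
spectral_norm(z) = 5.84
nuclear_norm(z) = 8.22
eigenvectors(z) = [[-0.66,  -0.53], [0.75,  -0.85]]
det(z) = -13.92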